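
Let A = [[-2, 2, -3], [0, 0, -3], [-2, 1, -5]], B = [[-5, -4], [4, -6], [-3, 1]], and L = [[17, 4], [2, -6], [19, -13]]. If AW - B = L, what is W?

AW = L + B = [[12, 0], [6, -12], [16, -12]].
Left-multiplying both sides by A⁻¹ gives W = A⁻¹(L + B).
det A = 6, so A⁻¹ = [[1/2, 7/6, -1], [1, 2/3, -1], [0, -1/3, 0]].
W = A⁻¹(L + B) = [[-3, -2], [0, 4], [-2, 4]].

W = [[-3, -2], [0, 4], [-2, 4]]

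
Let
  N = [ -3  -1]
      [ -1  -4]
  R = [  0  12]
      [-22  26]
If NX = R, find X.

N is on the left of X, so left-multiply by N⁻¹: X = N⁻¹R.
det N = 11; the adjugate gives N⁻¹ = [[-4/11, 1/11], [1/11, -3/11]].
X = N⁻¹R = [[-4/11, 1/11], [1/11, -3/11]] · [[0, 12], [-22, 26]] = [[-2, -2], [6, -6]].

X = [[-2, -2], [6, -6]]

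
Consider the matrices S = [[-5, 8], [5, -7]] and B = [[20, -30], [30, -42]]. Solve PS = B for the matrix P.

P = [[-2, 2], [0, 6]]

Since S sits to the right of P, P = BS⁻¹.
S has determinant -5; S⁻¹ = [[7/5, 8/5], [1, 1]].
P = BS⁻¹ = [[20, -30], [30, -42]] · [[7/5, 8/5], [1, 1]] = [[-2, 2], [0, 6]].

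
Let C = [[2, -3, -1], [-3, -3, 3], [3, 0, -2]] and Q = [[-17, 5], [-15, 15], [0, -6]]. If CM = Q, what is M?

M = [[2, -2], [6, -3], [3, 0]]

C is on the left of M, so left-multiply by C⁻¹: M = C⁻¹Q.
C has determinant -6; C⁻¹ = [[-1, 1, 2], [-1/2, 1/6, 1/2], [-3/2, 3/2, 5/2]].
M = C⁻¹Q = [[-1, 1, 2], [-1/2, 1/6, 1/2], [-3/2, 3/2, 5/2]] · [[-17, 5], [-15, 15], [0, -6]] = [[2, -2], [6, -3], [3, 0]].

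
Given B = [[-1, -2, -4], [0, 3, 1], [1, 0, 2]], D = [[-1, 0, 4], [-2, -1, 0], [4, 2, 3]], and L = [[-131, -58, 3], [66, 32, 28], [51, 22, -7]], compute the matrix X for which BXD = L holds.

Left-multiply by B⁻¹ and right-multiply by D⁻¹: X = B⁻¹LD⁻¹.
det B = 4; the adjugate gives B⁻¹ = [[3/2, 1, 5/2], [1/4, 1/2, 1/4], [-3/4, -1/2, -3/4]].
det D = 3; the adjugate gives D⁻¹ = [[-1, 8/3, 4/3], [2, -19/3, -8/3], [0, 2/3, 1/3]].
B⁻¹L = [[-3, 0, 15], [13, 7, 13], [27, 11, -11]].
X = (B⁻¹L)D⁻¹ = [[3, 2, 1], [1, -1, 3], [-5, -5, 3]].

X = [[3, 2, 1], [1, -1, 3], [-5, -5, 3]]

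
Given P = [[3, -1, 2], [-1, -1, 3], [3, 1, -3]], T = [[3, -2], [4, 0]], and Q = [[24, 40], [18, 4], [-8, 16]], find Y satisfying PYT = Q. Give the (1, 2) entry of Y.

5

Left-multiply by P⁻¹ and right-multiply by T⁻¹: Y = P⁻¹QT⁻¹.
P has determinant -2; P⁻¹ = [[0, 1/2, 1/2], [-3, 15/2, 11/2], [-1, 3, 2]].
det T = 8, so T⁻¹ = [[0, 1/4], [-1/2, 3/8]].
P⁻¹Q = [[5, 10], [19, -2], [14, 4]].
Y = (P⁻¹Q)T⁻¹ = [[-5, 5], [1, 4], [-2, 5]].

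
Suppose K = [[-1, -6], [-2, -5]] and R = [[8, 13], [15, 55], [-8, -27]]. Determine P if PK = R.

P = [[2, -5], [-5, -5], [2, 3]]

K is on the right of P, so right-multiply by K⁻¹: P = RK⁻¹.
K has determinant -7; K⁻¹ = [[5/7, -6/7], [-2/7, 1/7]].
P = RK⁻¹ = [[8, 13], [15, 55], [-8, -27]] · [[5/7, -6/7], [-2/7, 1/7]] = [[2, -5], [-5, -5], [2, 3]].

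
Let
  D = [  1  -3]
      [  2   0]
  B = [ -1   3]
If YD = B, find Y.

Y = [[-1, 0]]

Right-multiplying both sides by D⁻¹ gives Y = BD⁻¹.
det D = 6, so D⁻¹ = [[0, 1/2], [-1/3, 1/6]].
Y = BD⁻¹ = [[-1, 3]] · [[0, 1/2], [-1/3, 1/6]] = [[-1, 0]].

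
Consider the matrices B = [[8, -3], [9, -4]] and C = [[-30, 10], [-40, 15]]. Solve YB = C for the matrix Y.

B is on the right of Y, so right-multiply by B⁻¹: Y = CB⁻¹.
B has determinant -5; B⁻¹ = [[4/5, -3/5], [9/5, -8/5]].
Y = CB⁻¹ = [[-30, 10], [-40, 15]] · [[4/5, -3/5], [9/5, -8/5]] = [[-6, 2], [-5, 0]].

Y = [[-6, 2], [-5, 0]]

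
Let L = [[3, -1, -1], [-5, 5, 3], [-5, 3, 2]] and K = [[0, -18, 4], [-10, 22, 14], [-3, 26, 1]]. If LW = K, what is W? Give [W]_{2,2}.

L is on the left of W, so left-multiply by L⁻¹: W = L⁻¹K.
det L = -2, so L⁻¹ = [[-1/2, 1/2, -1], [5/2, -1/2, 2], [-5, 2, -5]].
W = L⁻¹K = [[-1/2, 1/2, -1], [5/2, -1/2, 2], [-5, 2, -5]] · [[0, -18, 4], [-10, 22, 14], [-3, 26, 1]] = [[-2, -6, 4], [-1, -4, 5], [-5, 4, 3]].

-4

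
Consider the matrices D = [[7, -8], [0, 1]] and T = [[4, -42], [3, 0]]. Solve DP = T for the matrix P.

P = [[4, -6], [3, 0]]

Since D multiplies P on the left, P = D⁻¹T.
det D = 7, so D⁻¹ = [[1/7, 8/7], [0, 1]].
P = D⁻¹T = [[1/7, 8/7], [0, 1]] · [[4, -42], [3, 0]] = [[4, -6], [3, 0]].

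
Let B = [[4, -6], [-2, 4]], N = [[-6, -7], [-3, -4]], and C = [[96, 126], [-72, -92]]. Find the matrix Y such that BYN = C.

Y = B⁻¹CN⁻¹ (apply B⁻¹ on the left and N⁻¹ on the right).
B has determinant 4; B⁻¹ = [[1, 3/2], [1/2, 1]].
N has determinant 3; N⁻¹ = [[-4/3, 7/3], [1, -2]].
B⁻¹C = [[-12, -12], [-24, -29]].
Y = (B⁻¹C)N⁻¹ = [[4, -4], [3, 2]].

Y = [[4, -4], [3, 2]]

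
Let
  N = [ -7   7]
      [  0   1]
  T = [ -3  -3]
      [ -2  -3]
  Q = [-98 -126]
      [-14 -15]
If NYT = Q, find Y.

Y = [[2, -3], [4, 1]]

Left-multiply by N⁻¹ and right-multiply by T⁻¹: Y = N⁻¹QT⁻¹.
det N = -7, so N⁻¹ = [[-1/7, 1], [0, 1]].
det T = 3, so T⁻¹ = [[-1, 1], [2/3, -1]].
N⁻¹Q = [[0, 3], [-14, -15]].
Y = (N⁻¹Q)T⁻¹ = [[2, -3], [4, 1]].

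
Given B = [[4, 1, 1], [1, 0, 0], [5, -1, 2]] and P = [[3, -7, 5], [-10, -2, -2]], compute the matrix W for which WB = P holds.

W = [[-3, -5, 4], [-2, -2, 0]]

B is on the right of W, so right-multiply by B⁻¹: W = PB⁻¹.
det B = -3; the adjugate gives B⁻¹ = [[0, 1, 0], [2/3, -1, -1/3], [1/3, -3, 1/3]].
W = PB⁻¹ = [[3, -7, 5], [-10, -2, -2]] · [[0, 1, 0], [2/3, -1, -1/3], [1/3, -3, 1/3]] = [[-3, -5, 4], [-2, -2, 0]].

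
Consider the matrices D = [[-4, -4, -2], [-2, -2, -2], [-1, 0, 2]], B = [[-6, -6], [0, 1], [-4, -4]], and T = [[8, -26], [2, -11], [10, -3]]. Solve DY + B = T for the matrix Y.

Y = [[-4, 3], [-2, 1], [5, 2]]

DY = T − B = [[14, -20], [2, -12], [14, 1]].
Since D multiplies Y on the left, Y = D⁻¹(T − B).
det D = -4; the adjugate gives D⁻¹ = [[1, -2, -1], [-3/2, 5/2, 1], [1/2, -1, 0]].
Y = D⁻¹(T − B) = [[-4, 3], [-2, 1], [5, 2]].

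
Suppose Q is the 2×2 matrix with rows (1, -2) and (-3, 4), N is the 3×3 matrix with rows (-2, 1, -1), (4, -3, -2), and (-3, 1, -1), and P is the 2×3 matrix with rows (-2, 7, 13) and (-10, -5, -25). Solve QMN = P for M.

M = [[-3, 2, 0], [-1, 3, 2]]

Isolating M: multiply by Q⁻¹ from the left and N⁻¹ from the right, so M = Q⁻¹PN⁻¹.
det Q = -2; the adjugate gives Q⁻¹ = [[-2, -1], [-3/2, -1/2]].
N has determinant 5; N⁻¹ = [[1, 0, -1], [2, -1/5, -8/5], [-1, -1/5, 2/5]].
Q⁻¹P = [[14, -9, -1], [8, -8, -7]].
M = (Q⁻¹P)N⁻¹ = [[-3, 2, 0], [-1, 3, 2]].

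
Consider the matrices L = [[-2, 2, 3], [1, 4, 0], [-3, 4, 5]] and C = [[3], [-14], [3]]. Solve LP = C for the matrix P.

P = [[2], [-4], [5]]

Since L multiplies P on the left, P = L⁻¹C.
det L = -2, so L⁻¹ = [[-10, -1, 6], [5/2, 1/2, -3/2], [-8, -1, 5]].
P = L⁻¹C = [[-10, -1, 6], [5/2, 1/2, -3/2], [-8, -1, 5]] · [[3], [-14], [3]] = [[2], [-4], [5]].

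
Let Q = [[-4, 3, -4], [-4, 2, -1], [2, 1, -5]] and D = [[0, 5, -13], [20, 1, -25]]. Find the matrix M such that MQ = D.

Q is on the right of M, so right-multiply by Q⁻¹: M = DQ⁻¹.
det Q = 2, so Q⁻¹ = [[-9/2, 11/2, 5/2], [-11, 14, 6], [-4, 5, 2]].
M = DQ⁻¹ = [[0, 5, -13], [20, 1, -25]] · [[-9/2, 11/2, 5/2], [-11, 14, 6], [-4, 5, 2]] = [[-3, 5, 4], [-1, -1, 6]].

M = [[-3, 5, 4], [-1, -1, 6]]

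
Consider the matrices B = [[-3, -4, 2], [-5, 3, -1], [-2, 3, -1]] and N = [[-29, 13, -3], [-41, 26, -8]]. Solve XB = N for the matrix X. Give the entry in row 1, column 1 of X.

2

Right-multiplying both sides by B⁻¹ gives X = NB⁻¹.
det B = -6; the adjugate gives B⁻¹ = [[0, -1/3, 1/3], [1/2, -7/6, 13/6], [3/2, -17/6, 29/6]].
X = NB⁻¹ = [[-29, 13, -3], [-41, 26, -8]] · [[0, -1/3, 1/3], [1/2, -7/6, 13/6], [3/2, -17/6, 29/6]] = [[2, 3, 4], [1, 6, 4]].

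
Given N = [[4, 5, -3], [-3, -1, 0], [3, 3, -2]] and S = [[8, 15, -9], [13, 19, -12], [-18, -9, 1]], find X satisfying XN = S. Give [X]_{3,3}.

4

Right-multiplying both sides by N⁻¹ gives X = SN⁻¹.
det N = -4, so N⁻¹ = [[-1/2, -1/4, 3/4], [3/2, -1/4, -9/4], [3/2, -3/4, -11/4]].
X = SN⁻¹ = [[8, 15, -9], [13, 19, -12], [-18, -9, 1]] · [[-1/2, -1/4, 3/4], [3/2, -1/4, -9/4], [3/2, -3/4, -11/4]] = [[5, 1, -3], [4, 1, 0], [-3, 6, 4]].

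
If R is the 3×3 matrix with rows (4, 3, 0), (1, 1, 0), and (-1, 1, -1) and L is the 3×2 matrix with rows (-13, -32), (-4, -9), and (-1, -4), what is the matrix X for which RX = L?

X = [[-1, -5], [-3, -4], [-1, 5]]

Left-multiplying both sides by R⁻¹ gives X = R⁻¹L.
det R = -1; the adjugate gives R⁻¹ = [[1, -3, 0], [-1, 4, 0], [-2, 7, -1]].
X = R⁻¹L = [[1, -3, 0], [-1, 4, 0], [-2, 7, -1]] · [[-13, -32], [-4, -9], [-1, -4]] = [[-1, -5], [-3, -4], [-1, 5]].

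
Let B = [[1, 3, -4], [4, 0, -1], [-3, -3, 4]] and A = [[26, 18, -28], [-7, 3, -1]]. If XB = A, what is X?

X = [[4, 4, -2], [-1, -3, -2]]

B is on the right of X, so right-multiply by B⁻¹: X = AB⁻¹.
B has determinant 6; B⁻¹ = [[-1/2, 0, -1/2], [-13/6, -4/3, -5/2], [-2, -1, -2]].
X = AB⁻¹ = [[26, 18, -28], [-7, 3, -1]] · [[-1/2, 0, -1/2], [-13/6, -4/3, -5/2], [-2, -1, -2]] = [[4, 4, -2], [-1, -3, -2]].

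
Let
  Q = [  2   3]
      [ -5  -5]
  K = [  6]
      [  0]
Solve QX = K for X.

X = [[-6], [6]]

Since Q multiplies X on the left, X = Q⁻¹K.
det Q = 5; the adjugate gives Q⁻¹ = [[-1, -3/5], [1, 2/5]].
X = Q⁻¹K = [[-1, -3/5], [1, 2/5]] · [[6], [0]] = [[-6], [6]].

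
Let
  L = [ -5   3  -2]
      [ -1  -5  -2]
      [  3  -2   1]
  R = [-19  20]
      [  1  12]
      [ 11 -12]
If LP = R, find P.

P = [[1, -6], [-2, -2], [4, 2]]

Left-multiplying both sides by L⁻¹ gives P = L⁻¹R.
L has determinant -4; L⁻¹ = [[9/4, -1/4, 4], [5/4, -1/4, 2], [-17/4, 1/4, -7]].
P = L⁻¹R = [[9/4, -1/4, 4], [5/4, -1/4, 2], [-17/4, 1/4, -7]] · [[-19, 20], [1, 12], [11, -12]] = [[1, -6], [-2, -2], [4, 2]].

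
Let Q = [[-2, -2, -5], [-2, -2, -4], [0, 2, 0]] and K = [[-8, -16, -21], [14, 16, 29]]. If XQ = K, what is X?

X = [[5, -1, -4], [-1, -6, 1]]

Since Q sits to the right of X, X = KQ⁻¹.
det Q = 4; the adjugate gives Q⁻¹ = [[2, -5/2, -1/2], [0, 0, 1/2], [-1, 1, 0]].
X = KQ⁻¹ = [[-8, -16, -21], [14, 16, 29]] · [[2, -5/2, -1/2], [0, 0, 1/2], [-1, 1, 0]] = [[5, -1, -4], [-1, -6, 1]].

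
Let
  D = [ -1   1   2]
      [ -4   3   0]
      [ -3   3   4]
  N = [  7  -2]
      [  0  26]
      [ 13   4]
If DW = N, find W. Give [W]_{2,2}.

D is on the left of W, so left-multiply by D⁻¹: W = D⁻¹N.
det D = -2, so D⁻¹ = [[-6, -1, 3], [-8, -1, 4], [3/2, 0, -1/2]].
W = D⁻¹N = [[-6, -1, 3], [-8, -1, 4], [3/2, 0, -1/2]] · [[7, -2], [0, 26], [13, 4]] = [[-3, -2], [-4, 6], [4, -5]].

6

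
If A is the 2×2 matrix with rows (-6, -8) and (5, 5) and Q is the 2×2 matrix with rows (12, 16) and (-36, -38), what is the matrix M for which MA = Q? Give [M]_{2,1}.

1

A is on the right of M, so right-multiply by A⁻¹: M = QA⁻¹.
det A = 10, so A⁻¹ = [[1/2, 4/5], [-1/2, -3/5]].
M = QA⁻¹ = [[12, 16], [-36, -38]] · [[1/2, 4/5], [-1/2, -3/5]] = [[-2, 0], [1, -6]].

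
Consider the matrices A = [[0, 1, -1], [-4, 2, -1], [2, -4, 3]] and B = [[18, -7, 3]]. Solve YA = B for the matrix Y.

Right-multiplying both sides by A⁻¹ gives Y = BA⁻¹.
det A = -2, so A⁻¹ = [[-1, -1/2, -1/2], [-5, -1, -2], [-6, -1, -2]].
Y = BA⁻¹ = [[18, -7, 3]] · [[-1, -1/2, -1/2], [-5, -1, -2], [-6, -1, -2]] = [[-1, -5, -1]].

Y = [[-1, -5, -1]]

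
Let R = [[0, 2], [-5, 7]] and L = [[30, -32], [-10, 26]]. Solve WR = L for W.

R is on the right of W, so right-multiply by R⁻¹: W = LR⁻¹.
det R = 10, so R⁻¹ = [[7/10, -1/5], [1/2, 0]].
W = LR⁻¹ = [[30, -32], [-10, 26]] · [[7/10, -1/5], [1/2, 0]] = [[5, -6], [6, 2]].

W = [[5, -6], [6, 2]]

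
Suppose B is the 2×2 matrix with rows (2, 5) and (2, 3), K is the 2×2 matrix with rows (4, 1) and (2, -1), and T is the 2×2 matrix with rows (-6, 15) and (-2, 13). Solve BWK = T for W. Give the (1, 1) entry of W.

Isolating W: multiply by B⁻¹ from the left and K⁻¹ from the right, so W = B⁻¹TK⁻¹.
det B = -4; the adjugate gives B⁻¹ = [[-3/4, 5/4], [1/2, -1/2]].
det K = -6, so K⁻¹ = [[1/6, 1/6], [1/3, -2/3]].
B⁻¹T = [[2, 5], [-2, 1]].
W = (B⁻¹T)K⁻¹ = [[2, -3], [0, -1]].

2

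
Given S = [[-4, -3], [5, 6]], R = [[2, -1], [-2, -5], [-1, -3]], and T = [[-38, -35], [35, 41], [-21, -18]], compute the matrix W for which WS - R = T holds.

W = [[4, -4], [-2, 5], [3, -2]]

WS = T + R = [[-36, -36], [33, 36], [-22, -21]].
Since S sits to the right of W, W = (T + R)S⁻¹.
det S = -9; the adjugate gives S⁻¹ = [[-2/3, -1/3], [5/9, 4/9]].
W = (T + R)S⁻¹ = [[4, -4], [-2, 5], [3, -2]].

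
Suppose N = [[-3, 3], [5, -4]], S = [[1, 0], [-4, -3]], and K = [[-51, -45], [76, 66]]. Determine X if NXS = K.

Left-multiply by N⁻¹ and right-multiply by S⁻¹: X = N⁻¹KS⁻¹.
det N = -3; the adjugate gives N⁻¹ = [[4/3, 1], [5/3, 1]].
S has determinant -3; S⁻¹ = [[1, 0], [-4/3, -1/3]].
N⁻¹K = [[8, 6], [-9, -9]].
X = (N⁻¹K)S⁻¹ = [[0, -2], [3, 3]].

X = [[0, -2], [3, 3]]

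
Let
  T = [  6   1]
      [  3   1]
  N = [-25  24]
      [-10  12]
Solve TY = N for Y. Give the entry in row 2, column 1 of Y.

5

T is on the left of Y, so left-multiply by T⁻¹: Y = T⁻¹N.
det T = 3; the adjugate gives T⁻¹ = [[1/3, -1/3], [-1, 2]].
Y = T⁻¹N = [[1/3, -1/3], [-1, 2]] · [[-25, 24], [-10, 12]] = [[-5, 4], [5, 0]].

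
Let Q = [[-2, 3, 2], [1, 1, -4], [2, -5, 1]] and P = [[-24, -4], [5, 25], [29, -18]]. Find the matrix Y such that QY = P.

Y = [[5, -1], [-4, 2], [-1, -6]]

Left-multiplying both sides by Q⁻¹ gives Y = Q⁻¹P.
Q has determinant -3; Q⁻¹ = [[19/3, 13/3, 14/3], [3, 2, 2], [7/3, 4/3, 5/3]].
Y = Q⁻¹P = [[19/3, 13/3, 14/3], [3, 2, 2], [7/3, 4/3, 5/3]] · [[-24, -4], [5, 25], [29, -18]] = [[5, -1], [-4, 2], [-1, -6]].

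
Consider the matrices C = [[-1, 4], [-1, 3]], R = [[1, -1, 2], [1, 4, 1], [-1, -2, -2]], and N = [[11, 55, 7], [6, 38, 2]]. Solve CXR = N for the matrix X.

X = [[5, 5, 1], [1, 5, 1]]

Isolating X: multiply by C⁻¹ from the left and R⁻¹ from the right, so X = C⁻¹NR⁻¹.
det C = 1; the adjugate gives C⁻¹ = [[3, -4], [1, -1]].
det R = -3, so R⁻¹ = [[2, 2, 3], [-1/3, 0, -1/3], [-2/3, -1, -5/3]].
C⁻¹N = [[9, 13, 13], [5, 17, 5]].
X = (C⁻¹N)R⁻¹ = [[5, 5, 1], [1, 5, 1]].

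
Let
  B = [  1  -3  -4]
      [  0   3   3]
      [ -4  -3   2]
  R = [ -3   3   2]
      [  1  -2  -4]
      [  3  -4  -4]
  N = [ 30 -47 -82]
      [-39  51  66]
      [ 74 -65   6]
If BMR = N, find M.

M = [[4, 5, -1], [1, 0, -3], [2, -4, 3]]

Left-multiply by B⁻¹ and right-multiply by R⁻¹: M = B⁻¹NR⁻¹.
B has determinant 3; B⁻¹ = [[5, 6, 1], [-4, -14/3, -1], [4, 5, 1]].
det R = 4, so R⁻¹ = [[-2, 1, -2], [-2, 3/2, -5/2], [1/2, -3/4, 3/4]].
B⁻¹N = [[-10, 6, -8], [-12, 15, 14], [-1, 2, 8]].
M = (B⁻¹N)R⁻¹ = [[4, 5, -1], [1, 0, -3], [2, -4, 3]].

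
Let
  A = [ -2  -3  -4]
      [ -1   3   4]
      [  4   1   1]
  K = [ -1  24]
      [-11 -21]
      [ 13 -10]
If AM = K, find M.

Since A multiplies M on the left, M = A⁻¹K.
det A = 3; the adjugate gives A⁻¹ = [[-1/3, -1/3, 0], [17/3, 14/3, 4], [-13/3, -10/3, -3]].
M = A⁻¹K = [[-1/3, -1/3, 0], [17/3, 14/3, 4], [-13/3, -10/3, -3]] · [[-1, 24], [-11, -21], [13, -10]] = [[4, -1], [-5, -2], [2, -4]].

M = [[4, -1], [-5, -2], [2, -4]]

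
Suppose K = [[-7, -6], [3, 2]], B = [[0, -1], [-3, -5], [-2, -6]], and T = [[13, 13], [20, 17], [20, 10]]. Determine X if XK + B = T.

XK = T − B = [[13, 14], [23, 22], [22, 16]].
K is on the right of X, so right-multiply by K⁻¹: X = (T − B)K⁻¹.
K has determinant 4; K⁻¹ = [[1/2, 3/2], [-3/4, -7/4]].
X = (T − B)K⁻¹ = [[-4, -5], [-5, -4], [-1, 5]].

X = [[-4, -5], [-5, -4], [-1, 5]]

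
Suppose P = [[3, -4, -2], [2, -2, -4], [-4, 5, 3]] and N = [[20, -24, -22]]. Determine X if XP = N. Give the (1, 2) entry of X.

Right-multiplying both sides by P⁻¹ gives X = NP⁻¹.
det P = -2, so P⁻¹ = [[-7, -1, -6], [-5, -1/2, -4], [-1, -1/2, -1]].
X = NP⁻¹ = [[20, -24, -22]] · [[-7, -1, -6], [-5, -1/2, -4], [-1, -1/2, -1]] = [[2, 3, -2]].

3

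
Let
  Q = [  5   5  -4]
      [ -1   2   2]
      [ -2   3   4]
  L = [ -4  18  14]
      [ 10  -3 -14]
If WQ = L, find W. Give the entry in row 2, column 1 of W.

1

Q is on the right of W, so right-multiply by Q⁻¹: W = LQ⁻¹.
det Q = 6, so Q⁻¹ = [[1/3, -16/3, 3], [0, 2, -1], [1/6, -25/6, 5/2]].
W = LQ⁻¹ = [[-4, 18, 14], [10, -3, -14]] · [[1/3, -16/3, 3], [0, 2, -1], [1/6, -25/6, 5/2]] = [[1, -1, 5], [1, -1, -2]].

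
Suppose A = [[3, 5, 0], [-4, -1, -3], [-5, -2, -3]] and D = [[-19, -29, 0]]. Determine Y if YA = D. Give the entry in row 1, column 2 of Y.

-4

A is on the right of Y, so right-multiply by A⁻¹: Y = DA⁻¹.
A has determinant 6; A⁻¹ = [[-1/2, 5/2, -5/2], [1/2, -3/2, 3/2], [1/2, -19/6, 17/6]].
Y = DA⁻¹ = [[-19, -29, 0]] · [[-1/2, 5/2, -5/2], [1/2, -3/2, 3/2], [1/2, -19/6, 17/6]] = [[-5, -4, 4]].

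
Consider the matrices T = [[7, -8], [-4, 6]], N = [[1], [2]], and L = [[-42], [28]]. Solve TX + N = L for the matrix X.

X = [[-5], [1]]

TX = L − N = [[-43], [26]].
Since T multiplies X on the left, X = T⁻¹(L − N).
det T = 10; the adjugate gives T⁻¹ = [[3/5, 4/5], [2/5, 7/10]].
X = T⁻¹(L − N) = [[-5], [1]].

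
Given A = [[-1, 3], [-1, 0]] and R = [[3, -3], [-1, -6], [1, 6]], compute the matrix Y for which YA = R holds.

Since A sits to the right of Y, Y = RA⁻¹.
det A = 3, so A⁻¹ = [[0, -1], [1/3, -1/3]].
Y = RA⁻¹ = [[3, -3], [-1, -6], [1, 6]] · [[0, -1], [1/3, -1/3]] = [[-1, -2], [-2, 3], [2, -3]].

Y = [[-1, -2], [-2, 3], [2, -3]]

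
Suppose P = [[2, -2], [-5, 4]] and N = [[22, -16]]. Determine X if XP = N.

X = [[-4, -6]]

Since P sits to the right of X, X = NP⁻¹.
det P = -2, so P⁻¹ = [[-2, -1], [-5/2, -1]].
X = NP⁻¹ = [[22, -16]] · [[-2, -1], [-5/2, -1]] = [[-4, -6]].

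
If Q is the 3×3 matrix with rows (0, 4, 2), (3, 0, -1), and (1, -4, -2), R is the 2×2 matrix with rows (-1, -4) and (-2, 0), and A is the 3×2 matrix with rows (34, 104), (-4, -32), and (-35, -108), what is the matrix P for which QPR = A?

P = Q⁻¹AR⁻¹ (apply Q⁻¹ on the left and R⁻¹ on the right).
Q has determinant -4; Q⁻¹ = [[1, 0, 1], [-5/4, 1/2, -3/2], [3, -1, 3]].
det R = -8; the adjugate gives R⁻¹ = [[0, -1/2], [-1/4, 1/8]].
Q⁻¹A = [[-1, -4], [8, 16], [1, 20]].
P = (Q⁻¹A)R⁻¹ = [[1, 0], [-4, -2], [-5, 2]].

P = [[1, 0], [-4, -2], [-5, 2]]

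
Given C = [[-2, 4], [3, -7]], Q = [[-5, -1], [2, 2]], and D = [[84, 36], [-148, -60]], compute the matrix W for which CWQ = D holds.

W = [[-2, -4], [-4, 1]]

Left-multiply by C⁻¹ and right-multiply by Q⁻¹: W = C⁻¹DQ⁻¹.
det C = 2, so C⁻¹ = [[-7/2, -2], [-3/2, -1]].
det Q = -8, so Q⁻¹ = [[-1/4, -1/8], [1/4, 5/8]].
C⁻¹D = [[2, -6], [22, 6]].
W = (C⁻¹D)Q⁻¹ = [[-2, -4], [-4, 1]].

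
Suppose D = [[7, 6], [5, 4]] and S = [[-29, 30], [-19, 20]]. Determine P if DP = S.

P = [[1, 0], [-6, 5]]

Since D multiplies P on the left, P = D⁻¹S.
det D = -2; the adjugate gives D⁻¹ = [[-2, 3], [5/2, -7/2]].
P = D⁻¹S = [[-2, 3], [5/2, -7/2]] · [[-29, 30], [-19, 20]] = [[1, 0], [-6, 5]].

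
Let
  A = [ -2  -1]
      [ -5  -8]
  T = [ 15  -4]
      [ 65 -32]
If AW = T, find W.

A is on the left of W, so left-multiply by A⁻¹: W = A⁻¹T.
det A = 11; the adjugate gives A⁻¹ = [[-8/11, 1/11], [5/11, -2/11]].
W = A⁻¹T = [[-8/11, 1/11], [5/11, -2/11]] · [[15, -4], [65, -32]] = [[-5, 0], [-5, 4]].

W = [[-5, 0], [-5, 4]]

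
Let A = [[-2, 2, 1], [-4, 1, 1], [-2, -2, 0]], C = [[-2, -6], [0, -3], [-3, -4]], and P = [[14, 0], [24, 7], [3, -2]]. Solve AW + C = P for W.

AW = P − C = [[16, 6], [24, 10], [6, 2]].
Since A multiplies W on the left, W = A⁻¹(P − C).
det A = 2, so A⁻¹ = [[1, -1, 1/2], [-1, 1, -1], [5, -4, 3]].
W = A⁻¹(P − C) = [[-5, -3], [2, 2], [2, -4]].

W = [[-5, -3], [2, 2], [2, -4]]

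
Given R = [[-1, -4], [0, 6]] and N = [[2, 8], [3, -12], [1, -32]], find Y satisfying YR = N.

Y = [[-2, 0], [-3, -4], [-1, -6]]

Right-multiplying both sides by R⁻¹ gives Y = NR⁻¹.
det R = -6; the adjugate gives R⁻¹ = [[-1, -2/3], [0, 1/6]].
Y = NR⁻¹ = [[2, 8], [3, -12], [1, -32]] · [[-1, -2/3], [0, 1/6]] = [[-2, 0], [-3, -4], [-1, -6]].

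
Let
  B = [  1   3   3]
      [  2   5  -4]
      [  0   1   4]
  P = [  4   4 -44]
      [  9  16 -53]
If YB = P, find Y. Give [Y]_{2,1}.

Since B sits to the right of Y, Y = PB⁻¹.
det B = 6, so B⁻¹ = [[4, -3/2, -9/2], [-4/3, 2/3, 5/3], [1/3, -1/6, -1/6]].
Y = PB⁻¹ = [[4, 4, -44], [9, 16, -53]] · [[4, -3/2, -9/2], [-4/3, 2/3, 5/3], [1/3, -1/6, -1/6]] = [[-4, 4, -4], [-3, 6, -5]].

-3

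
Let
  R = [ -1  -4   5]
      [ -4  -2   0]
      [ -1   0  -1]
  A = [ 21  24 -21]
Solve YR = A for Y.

Since R sits to the right of Y, Y = AR⁻¹.
det R = 4, so R⁻¹ = [[1/2, -1, 5/2], [-1, 3/2, -5], [-1/2, 1, -7/2]].
Y = AR⁻¹ = [[21, 24, -21]] · [[1/2, -1, 5/2], [-1, 3/2, -5], [-1/2, 1, -7/2]] = [[-3, -6, 6]].

Y = [[-3, -6, 6]]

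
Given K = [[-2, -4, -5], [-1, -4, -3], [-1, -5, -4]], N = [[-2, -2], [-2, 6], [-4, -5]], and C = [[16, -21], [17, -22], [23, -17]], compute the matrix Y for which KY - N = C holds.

Y = [[1, -3], [-4, 1], [0, 5]]

KY = C + N = [[14, -23], [15, -16], [19, -22]].
Left-multiplying both sides by K⁻¹ gives Y = K⁻¹(C + N).
det K = -3, so K⁻¹ = [[-1/3, -3, 8/3], [1/3, -1, 1/3], [-1/3, 2, -4/3]].
Y = K⁻¹(C + N) = [[1, -3], [-4, 1], [0, 5]].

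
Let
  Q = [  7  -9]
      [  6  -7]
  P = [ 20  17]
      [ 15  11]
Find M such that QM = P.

M = [[-1, -4], [-3, -5]]

Since Q multiplies M on the left, M = Q⁻¹P.
det Q = 5; the adjugate gives Q⁻¹ = [[-7/5, 9/5], [-6/5, 7/5]].
M = Q⁻¹P = [[-7/5, 9/5], [-6/5, 7/5]] · [[20, 17], [15, 11]] = [[-1, -4], [-3, -5]].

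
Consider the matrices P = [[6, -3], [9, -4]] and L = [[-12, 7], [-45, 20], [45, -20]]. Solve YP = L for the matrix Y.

Y = [[-5, 2], [0, -5], [0, 5]]

Right-multiplying both sides by P⁻¹ gives Y = LP⁻¹.
P has determinant 3; P⁻¹ = [[-4/3, 1], [-3, 2]].
Y = LP⁻¹ = [[-12, 7], [-45, 20], [45, -20]] · [[-4/3, 1], [-3, 2]] = [[-5, 2], [0, -5], [0, 5]].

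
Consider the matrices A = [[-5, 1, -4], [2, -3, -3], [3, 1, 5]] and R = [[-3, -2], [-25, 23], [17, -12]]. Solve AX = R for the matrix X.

X = [[-2, 1], [3, -5], [4, -2]]

Left-multiplying both sides by A⁻¹ gives X = A⁻¹R.
A has determinant -3; A⁻¹ = [[4, 3, 5], [19/3, 13/3, 23/3], [-11/3, -8/3, -13/3]].
X = A⁻¹R = [[4, 3, 5], [19/3, 13/3, 23/3], [-11/3, -8/3, -13/3]] · [[-3, -2], [-25, 23], [17, -12]] = [[-2, 1], [3, -5], [4, -2]].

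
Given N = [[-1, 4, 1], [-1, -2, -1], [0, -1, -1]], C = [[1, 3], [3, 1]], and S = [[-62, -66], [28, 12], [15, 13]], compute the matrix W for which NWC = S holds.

Left-multiply by N⁻¹ and right-multiply by C⁻¹: W = N⁻¹SC⁻¹.
det N = -4; the adjugate gives N⁻¹ = [[-1/4, -3/4, 1/2], [1/4, -1/4, 1/2], [-1/4, 1/4, -3/2]].
C has determinant -8; C⁻¹ = [[-1/8, 3/8], [3/8, -1/8]].
N⁻¹S = [[2, 14], [-15, -13], [0, 0]].
W = (N⁻¹S)C⁻¹ = [[5, -1], [-3, -4], [0, 0]].

W = [[5, -1], [-3, -4], [0, 0]]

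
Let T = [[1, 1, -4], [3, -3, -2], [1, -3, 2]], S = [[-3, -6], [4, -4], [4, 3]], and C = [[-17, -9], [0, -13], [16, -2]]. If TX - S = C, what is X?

TX = C + S = [[-20, -15], [4, -17], [20, 1]].
Left-multiplying both sides by T⁻¹ gives X = T⁻¹(C + S).
det T = 4, so T⁻¹ = [[-3, 5/2, -7/2], [-2, 3/2, -5/2], [-3/2, 1, -3/2]].
X = T⁻¹(C + S) = [[0, -1], [-4, 2], [4, 4]].

X = [[0, -1], [-4, 2], [4, 4]]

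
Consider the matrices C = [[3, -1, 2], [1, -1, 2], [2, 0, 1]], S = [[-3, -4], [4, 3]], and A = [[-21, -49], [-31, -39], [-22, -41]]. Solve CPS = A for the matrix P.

Isolating P: multiply by C⁻¹ from the left and S⁻¹ from the right, so P = C⁻¹AS⁻¹.
det C = -2, so C⁻¹ = [[1/2, -1/2, 0], [-3/2, 1/2, 2], [-1, 1, 1]].
S has determinant 7; S⁻¹ = [[3/7, 4/7], [-4/7, -3/7]].
C⁻¹A = [[5, -5], [-28, -28], [-32, -31]].
P = (C⁻¹A)S⁻¹ = [[5, 5], [4, -4], [4, -5]].

P = [[5, 5], [4, -4], [4, -5]]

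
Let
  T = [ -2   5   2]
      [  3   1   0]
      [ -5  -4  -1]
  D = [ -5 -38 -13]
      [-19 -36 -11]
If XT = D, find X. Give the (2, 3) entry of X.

Right-multiplying both sides by T⁻¹ gives X = DT⁻¹.
T has determinant 3; T⁻¹ = [[-1/3, -1, -2/3], [1, 4, 2], [-7/3, -11, -17/3]].
X = DT⁻¹ = [[-5, -38, -13], [-19, -36, -11]] · [[-1/3, -1, -2/3], [1, 4, 2], [-7/3, -11, -17/3]] = [[-6, -4, 1], [-4, -4, 3]].

3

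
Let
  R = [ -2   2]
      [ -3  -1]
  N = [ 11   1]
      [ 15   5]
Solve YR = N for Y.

R is on the right of Y, so right-multiply by R⁻¹: Y = NR⁻¹.
det R = 8; the adjugate gives R⁻¹ = [[-1/8, -1/4], [3/8, -1/4]].
Y = NR⁻¹ = [[11, 1], [15, 5]] · [[-1/8, -1/4], [3/8, -1/4]] = [[-1, -3], [0, -5]].

Y = [[-1, -3], [0, -5]]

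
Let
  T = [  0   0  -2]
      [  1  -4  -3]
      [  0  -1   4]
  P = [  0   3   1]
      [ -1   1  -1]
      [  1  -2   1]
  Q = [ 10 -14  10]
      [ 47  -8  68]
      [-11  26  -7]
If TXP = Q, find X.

Isolating X: multiply by T⁻¹ from the left and P⁻¹ from the right, so X = T⁻¹QP⁻¹.
T has determinant 2; T⁻¹ = [[-19/2, 1, -4], [-2, 0, -1], [-1/2, 0, 0]].
det P = 1; the adjugate gives P⁻¹ = [[-1, -5, -4], [0, -1, -1], [1, 3, 3]].
T⁻¹Q = [[-4, 21, 1], [-9, 2, -13], [-5, 7, -5]].
X = (T⁻¹Q)P⁻¹ = [[5, 2, -2], [-4, 4, -5], [0, 3, -2]].

X = [[5, 2, -2], [-4, 4, -5], [0, 3, -2]]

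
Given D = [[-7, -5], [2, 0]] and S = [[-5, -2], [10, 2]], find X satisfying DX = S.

X = [[5, 1], [-6, -1]]

D is on the left of X, so left-multiply by D⁻¹: X = D⁻¹S.
D has determinant 10; D⁻¹ = [[0, 1/2], [-1/5, -7/10]].
X = D⁻¹S = [[0, 1/2], [-1/5, -7/10]] · [[-5, -2], [10, 2]] = [[5, 1], [-6, -1]].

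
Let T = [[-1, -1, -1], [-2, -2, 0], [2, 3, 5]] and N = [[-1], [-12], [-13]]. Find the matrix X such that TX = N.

Since T multiplies X on the left, X = T⁻¹N.
T has determinant 2; T⁻¹ = [[-5, 1, -1], [5, -3/2, 1], [-1, 1/2, 0]].
X = T⁻¹N = [[-5, 1, -1], [5, -3/2, 1], [-1, 1/2, 0]] · [[-1], [-12], [-13]] = [[6], [0], [-5]].

X = [[6], [0], [-5]]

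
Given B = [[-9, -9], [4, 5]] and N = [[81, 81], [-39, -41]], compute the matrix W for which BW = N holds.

W = [[-6, -4], [-3, -5]]

B is on the left of W, so left-multiply by B⁻¹: W = B⁻¹N.
det B = -9, so B⁻¹ = [[-5/9, -1], [4/9, 1]].
W = B⁻¹N = [[-5/9, -1], [4/9, 1]] · [[81, 81], [-39, -41]] = [[-6, -4], [-3, -5]].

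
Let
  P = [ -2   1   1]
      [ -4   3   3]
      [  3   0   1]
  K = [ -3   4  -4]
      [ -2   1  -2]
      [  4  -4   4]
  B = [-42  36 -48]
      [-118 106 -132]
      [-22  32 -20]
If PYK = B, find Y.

Y = [[-2, -5, -3], [-2, -1, -2], [4, 3, -4]]

Left-multiply by P⁻¹ and right-multiply by K⁻¹: Y = P⁻¹BK⁻¹.
det P = -2; the adjugate gives P⁻¹ = [[-3/2, 1/2, 0], [-13/2, 5/2, -1], [9/2, -3/2, 1]].
K has determinant -4; K⁻¹ = [[1, 0, 1], [0, -1, -1/2], [-1, -1, -5/4]].
P⁻¹B = [[4, -1, 6], [0, -1, 2], [-34, 35, -38]].
Y = (P⁻¹B)K⁻¹ = [[-2, -5, -3], [-2, -1, -2], [4, 3, -4]].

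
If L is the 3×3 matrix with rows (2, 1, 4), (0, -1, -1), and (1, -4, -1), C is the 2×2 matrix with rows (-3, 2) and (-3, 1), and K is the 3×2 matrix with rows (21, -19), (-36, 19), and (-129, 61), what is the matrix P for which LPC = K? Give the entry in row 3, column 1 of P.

Left-multiply by L⁻¹ and right-multiply by C⁻¹: P = L⁻¹KC⁻¹.
L has determinant -3; L⁻¹ = [[1, 5, -1], [1/3, 2, -2/3], [-1/3, -3, 2/3]].
C has determinant 3; C⁻¹ = [[1/3, -2/3], [1, -1]].
L⁻¹K = [[-30, 15], [21, -9], [15, -10]].
P = (L⁻¹K)C⁻¹ = [[5, 5], [-2, -5], [-5, 0]].

-5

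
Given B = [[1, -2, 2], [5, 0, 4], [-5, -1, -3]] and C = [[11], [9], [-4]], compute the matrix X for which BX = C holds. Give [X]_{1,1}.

1

Left-multiplying both sides by B⁻¹ gives X = B⁻¹C.
det B = 4, so B⁻¹ = [[1, -2, -2], [-5/4, 7/4, 3/2], [-5/4, 11/4, 5/2]].
X = B⁻¹C = [[1, -2, -2], [-5/4, 7/4, 3/2], [-5/4, 11/4, 5/2]] · [[11], [9], [-4]] = [[1], [-4], [1]].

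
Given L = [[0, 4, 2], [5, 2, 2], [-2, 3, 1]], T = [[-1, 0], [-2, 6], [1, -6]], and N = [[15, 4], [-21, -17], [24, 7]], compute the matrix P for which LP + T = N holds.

P = [[-5, -5], [5, 1], [-2, 0]]

LP = N − T = [[16, 4], [-19, -23], [23, 13]].
Left-multiplying both sides by L⁻¹ gives P = L⁻¹(N − T).
L has determinant 2; L⁻¹ = [[-2, 1, 2], [-9/2, 2, 5], [19/2, -4, -10]].
P = L⁻¹(N − T) = [[-5, -5], [5, 1], [-2, 0]].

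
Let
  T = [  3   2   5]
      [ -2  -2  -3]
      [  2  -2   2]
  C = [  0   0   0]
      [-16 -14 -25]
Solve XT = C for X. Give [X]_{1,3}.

0

T is on the right of X, so right-multiply by T⁻¹: X = CT⁻¹.
T has determinant 6; T⁻¹ = [[-5/3, -7/3, 2/3], [-1/3, -2/3, -1/6], [4/3, 5/3, -1/3]].
X = CT⁻¹ = [[0, 0, 0], [-16, -14, -25]] · [[-5/3, -7/3, 2/3], [-1/3, -2/3, -1/6], [4/3, 5/3, -1/3]] = [[0, 0, 0], [-2, 5, 0]].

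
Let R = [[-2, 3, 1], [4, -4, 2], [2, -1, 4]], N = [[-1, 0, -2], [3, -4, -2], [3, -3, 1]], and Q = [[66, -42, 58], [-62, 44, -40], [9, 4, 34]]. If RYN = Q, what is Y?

Isolating Y: multiply by R⁻¹ from the left and N⁻¹ from the right, so Y = R⁻¹QN⁻¹.
det R = -4; the adjugate gives R⁻¹ = [[7/2, 13/4, -5/2], [3, 5/2, -2], [-1, -1, 1]].
det N = 4, so N⁻¹ = [[-5/2, 3/2, -2], [-9/4, 5/4, -2], [3/4, -3/4, 1]].
R⁻¹Q = [[7, -14, -12], [25, -24, 6], [5, 2, 16]].
Y = (R⁻¹Q)N⁻¹ = [[5, 2, 2], [-4, 3, 4], [-5, -2, 2]].

Y = [[5, 2, 2], [-4, 3, 4], [-5, -2, 2]]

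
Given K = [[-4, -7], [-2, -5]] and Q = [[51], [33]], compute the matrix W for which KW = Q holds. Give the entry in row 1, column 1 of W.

-4

Since K multiplies W on the left, W = K⁻¹Q.
K has determinant 6; K⁻¹ = [[-5/6, 7/6], [1/3, -2/3]].
W = K⁻¹Q = [[-5/6, 7/6], [1/3, -2/3]] · [[51], [33]] = [[-4], [-5]].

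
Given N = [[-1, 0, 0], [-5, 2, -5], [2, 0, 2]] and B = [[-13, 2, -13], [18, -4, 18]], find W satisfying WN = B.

Since N sits to the right of W, W = BN⁻¹.
det N = -4, so N⁻¹ = [[-1, 0, 0], [0, 1/2, 5/4], [1, 0, 1/2]].
W = BN⁻¹ = [[-13, 2, -13], [18, -4, 18]] · [[-1, 0, 0], [0, 1/2, 5/4], [1, 0, 1/2]] = [[0, 1, -4], [0, -2, 4]].

W = [[0, 1, -4], [0, -2, 4]]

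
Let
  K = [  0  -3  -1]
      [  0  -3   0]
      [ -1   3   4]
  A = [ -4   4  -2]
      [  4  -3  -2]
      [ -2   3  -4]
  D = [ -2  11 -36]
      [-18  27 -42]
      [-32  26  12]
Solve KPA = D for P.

P = [[-1, -4, 1], [-3, -2, -1], [1, -2, 2]]

P = K⁻¹DA⁻¹ (apply K⁻¹ on the left and A⁻¹ on the right).
det K = 3; the adjugate gives K⁻¹ = [[-4, 3, -1], [0, -1/3, 0], [-1, 1, 0]].
A has determinant -4; A⁻¹ = [[-9/2, -5/2, 7/2], [-5, -3, 4], [-3/2, -1, 1]].
K⁻¹D = [[-14, 11, 6], [6, -9, 14], [-16, 16, -6]].
P = (K⁻¹D)A⁻¹ = [[-1, -4, 1], [-3, -2, -1], [1, -2, 2]].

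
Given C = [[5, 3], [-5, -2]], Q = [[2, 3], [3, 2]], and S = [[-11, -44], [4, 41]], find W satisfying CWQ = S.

W = [[-5, 4], [1, -3]]

W = C⁻¹SQ⁻¹ (apply C⁻¹ on the left and Q⁻¹ on the right).
det C = 5, so C⁻¹ = [[-2/5, -3/5], [1, 1]].
det Q = -5; the adjugate gives Q⁻¹ = [[-2/5, 3/5], [3/5, -2/5]].
C⁻¹S = [[2, -7], [-7, -3]].
W = (C⁻¹S)Q⁻¹ = [[-5, 4], [1, -3]].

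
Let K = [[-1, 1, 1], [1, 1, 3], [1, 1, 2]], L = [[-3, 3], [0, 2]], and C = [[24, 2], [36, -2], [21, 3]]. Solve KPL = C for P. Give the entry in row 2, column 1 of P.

0

Left-multiply by K⁻¹ and right-multiply by L⁻¹: P = K⁻¹CL⁻¹.
det K = 2; the adjugate gives K⁻¹ = [[-1/2, -1/2, 1], [1/2, -3/2, 2], [0, 1, -1]].
det L = -6, so L⁻¹ = [[-1/3, 1/2], [0, 1/2]].
K⁻¹C = [[-9, 3], [0, 10], [15, -5]].
P = (K⁻¹C)L⁻¹ = [[3, -3], [0, 5], [-5, 5]].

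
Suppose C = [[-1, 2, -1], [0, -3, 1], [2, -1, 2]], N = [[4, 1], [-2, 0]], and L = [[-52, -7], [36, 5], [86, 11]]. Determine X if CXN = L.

X = C⁻¹LN⁻¹ (apply C⁻¹ on the left and N⁻¹ on the right).
det C = 3; the adjugate gives C⁻¹ = [[-5/3, -1, -1/3], [2/3, 0, 1/3], [2, 1, 1]].
det N = 2; the adjugate gives N⁻¹ = [[0, -1/2], [1, 2]].
C⁻¹L = [[22, 3], [-6, -1], [18, 2]].
X = (C⁻¹L)N⁻¹ = [[3, -5], [-1, 1], [2, -5]].

X = [[3, -5], [-1, 1], [2, -5]]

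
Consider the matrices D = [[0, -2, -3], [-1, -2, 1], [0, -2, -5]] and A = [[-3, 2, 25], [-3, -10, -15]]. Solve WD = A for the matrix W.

Since D sits to the right of W, W = AD⁻¹.
D has determinant 4; D⁻¹ = [[3, -1, -2], [-5/4, 0, 3/4], [1/2, 0, -1/2]].
W = AD⁻¹ = [[-3, 2, 25], [-3, -10, -15]] · [[3, -1, -2], [-5/4, 0, 3/4], [1/2, 0, -1/2]] = [[1, 3, -5], [-4, 3, 6]].

W = [[1, 3, -5], [-4, 3, 6]]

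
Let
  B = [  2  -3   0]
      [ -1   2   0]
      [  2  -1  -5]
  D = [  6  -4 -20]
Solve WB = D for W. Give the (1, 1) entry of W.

-4

Since B sits to the right of W, W = DB⁻¹.
det B = -5; the adjugate gives B⁻¹ = [[2, 3, 0], [1, 2, 0], [3/5, 4/5, -1/5]].
W = DB⁻¹ = [[6, -4, -20]] · [[2, 3, 0], [1, 2, 0], [3/5, 4/5, -1/5]] = [[-4, -6, 4]].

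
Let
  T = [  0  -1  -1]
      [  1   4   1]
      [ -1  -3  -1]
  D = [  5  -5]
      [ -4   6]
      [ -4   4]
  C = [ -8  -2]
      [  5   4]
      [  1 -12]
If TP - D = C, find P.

P = [[4, -3], [-2, 2], [5, 5]]

TP = C + D = [[-3, -7], [1, 10], [-3, -8]].
Since T multiplies P on the left, P = T⁻¹(C + D).
det T = -1; the adjugate gives T⁻¹ = [[1, -2, -3], [0, 1, 1], [-1, -1, -1]].
P = T⁻¹(C + D) = [[4, -3], [-2, 2], [5, 5]].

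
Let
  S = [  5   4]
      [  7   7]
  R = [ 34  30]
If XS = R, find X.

X = [[4, 2]]

Since S sits to the right of X, X = RS⁻¹.
det S = 7, so S⁻¹ = [[1, -4/7], [-1, 5/7]].
X = RS⁻¹ = [[34, 30]] · [[1, -4/7], [-1, 5/7]] = [[4, 2]].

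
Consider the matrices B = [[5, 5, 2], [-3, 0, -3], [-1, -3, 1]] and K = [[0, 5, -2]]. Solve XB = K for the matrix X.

Since B sits to the right of X, X = KB⁻¹.
det B = 3, so B⁻¹ = [[-3, -11/3, -5], [2, 7/3, 3], [3, 10/3, 5]].
X = KB⁻¹ = [[0, 5, -2]] · [[-3, -11/3, -5], [2, 7/3, 3], [3, 10/3, 5]] = [[4, 5, 5]].

X = [[4, 5, 5]]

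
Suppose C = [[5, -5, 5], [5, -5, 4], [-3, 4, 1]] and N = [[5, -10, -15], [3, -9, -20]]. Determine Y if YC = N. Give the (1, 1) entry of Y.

-2

Right-multiplying both sides by C⁻¹ gives Y = NC⁻¹.
det C = 5, so C⁻¹ = [[-21/5, 5, 1], [-17/5, 4, 1], [1, -1, 0]].
Y = NC⁻¹ = [[5, -10, -15], [3, -9, -20]] · [[-21/5, 5, 1], [-17/5, 4, 1], [1, -1, 0]] = [[-2, 0, -5], [-2, -1, -6]].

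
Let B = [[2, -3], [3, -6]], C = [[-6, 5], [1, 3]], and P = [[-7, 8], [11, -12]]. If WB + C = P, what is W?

W = [[1, -1], [5, 0]]

WB = P − C = [[-1, 3], [10, -15]].
B is on the right of W, so right-multiply by B⁻¹: W = (P − C)B⁻¹.
det B = -3; the adjugate gives B⁻¹ = [[2, -1], [1, -2/3]].
W = (P − C)B⁻¹ = [[1, -1], [5, 0]].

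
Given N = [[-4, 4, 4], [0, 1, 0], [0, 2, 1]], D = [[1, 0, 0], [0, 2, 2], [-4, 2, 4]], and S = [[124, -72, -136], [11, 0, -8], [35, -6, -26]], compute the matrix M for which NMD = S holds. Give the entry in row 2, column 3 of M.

Isolating M: multiply by N⁻¹ from the left and D⁻¹ from the right, so M = N⁻¹SD⁻¹.
det N = -4; the adjugate gives N⁻¹ = [[-1/4, -1, 1], [0, 1, 0], [0, -2, 1]].
D has determinant 4; D⁻¹ = [[1, 0, 0], [-2, 1, -1/2], [2, -1/2, 1/2]].
N⁻¹S = [[-7, 12, 16], [11, 0, -8], [13, -6, -10]].
M = (N⁻¹S)D⁻¹ = [[1, 4, 2], [-5, 4, -4], [5, -1, -2]].

-4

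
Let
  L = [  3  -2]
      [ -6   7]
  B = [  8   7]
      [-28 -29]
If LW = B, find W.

W = [[0, -1], [-4, -5]]

L is on the left of W, so left-multiply by L⁻¹: W = L⁻¹B.
det L = 9; the adjugate gives L⁻¹ = [[7/9, 2/9], [2/3, 1/3]].
W = L⁻¹B = [[7/9, 2/9], [2/3, 1/3]] · [[8, 7], [-28, -29]] = [[0, -1], [-4, -5]].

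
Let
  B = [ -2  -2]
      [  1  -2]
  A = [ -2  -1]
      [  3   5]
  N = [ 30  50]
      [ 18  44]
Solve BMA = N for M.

M = [[2, 0], [-2, -5]]

M = B⁻¹NA⁻¹ (apply B⁻¹ on the left and A⁻¹ on the right).
det B = 6, so B⁻¹ = [[-1/3, 1/3], [-1/6, -1/3]].
det A = -7; the adjugate gives A⁻¹ = [[-5/7, -1/7], [3/7, 2/7]].
B⁻¹N = [[-4, -2], [-11, -23]].
M = (B⁻¹N)A⁻¹ = [[2, 0], [-2, -5]].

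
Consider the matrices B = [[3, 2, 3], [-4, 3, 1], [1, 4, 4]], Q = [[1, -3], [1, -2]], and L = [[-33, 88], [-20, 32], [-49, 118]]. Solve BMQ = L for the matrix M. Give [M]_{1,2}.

3

M = B⁻¹LQ⁻¹ (apply B⁻¹ on the left and Q⁻¹ on the right).
det B = 1, so B⁻¹ = [[8, 4, -7], [17, 9, -15], [-19, -10, 17]].
det Q = 1, so Q⁻¹ = [[-2, 3], [-1, 1]].
B⁻¹L = [[-1, 6], [-6, 14], [-6, 14]].
M = (B⁻¹L)Q⁻¹ = [[-4, 3], [-2, -4], [-2, -4]].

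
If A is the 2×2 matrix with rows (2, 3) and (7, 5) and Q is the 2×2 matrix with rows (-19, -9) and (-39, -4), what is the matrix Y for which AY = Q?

A is on the left of Y, so left-multiply by A⁻¹: Y = A⁻¹Q.
A has determinant -11; A⁻¹ = [[-5/11, 3/11], [7/11, -2/11]].
Y = A⁻¹Q = [[-5/11, 3/11], [7/11, -2/11]] · [[-19, -9], [-39, -4]] = [[-2, 3], [-5, -5]].

Y = [[-2, 3], [-5, -5]]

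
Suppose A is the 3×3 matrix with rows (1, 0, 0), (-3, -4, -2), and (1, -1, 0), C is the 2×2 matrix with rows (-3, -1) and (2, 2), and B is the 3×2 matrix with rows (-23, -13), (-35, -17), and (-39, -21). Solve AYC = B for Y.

Y = [[5, -4], [-4, 2], [-4, 4]]

Isolating Y: multiply by A⁻¹ from the left and C⁻¹ from the right, so Y = A⁻¹BC⁻¹.
det A = -2, so A⁻¹ = [[1, 0, 0], [1, 0, -1], [-7/2, -1/2, 2]].
det C = -4, so C⁻¹ = [[-1/2, -1/4], [1/2, 3/4]].
A⁻¹B = [[-23, -13], [16, 8], [20, 12]].
Y = (A⁻¹B)C⁻¹ = [[5, -4], [-4, 2], [-4, 4]].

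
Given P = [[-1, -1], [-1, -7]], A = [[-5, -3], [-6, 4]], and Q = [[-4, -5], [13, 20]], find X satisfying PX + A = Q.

PX = Q − A = [[1, -2], [19, 16]].
P is on the left of X, so left-multiply by P⁻¹: X = P⁻¹(Q − A).
det P = 6, so P⁻¹ = [[-7/6, 1/6], [1/6, -1/6]].
X = P⁻¹(Q − A) = [[2, 5], [-3, -3]].

X = [[2, 5], [-3, -3]]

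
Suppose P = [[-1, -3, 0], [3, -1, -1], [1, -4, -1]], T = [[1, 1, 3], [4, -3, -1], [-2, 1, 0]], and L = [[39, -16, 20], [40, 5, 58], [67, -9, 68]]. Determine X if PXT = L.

Left-multiply by P⁻¹ and right-multiply by T⁻¹: X = P⁻¹LT⁻¹.
det P = -3, so P⁻¹ = [[1, 1, -1], [-2/3, -1/3, 1/3], [11/3, 7/3, -10/3]].
det T = -3, so T⁻¹ = [[-1/3, -1, -8/3], [-2/3, -2, -13/3], [2/3, 1, 7/3]].
P⁻¹L = [[12, -2, 10], [-17, 6, -10], [13, -17, -18]].
X = (P⁻¹L)T⁻¹ = [[4, 2, 0], [-5, -5, -4], [-5, 3, -3]].

X = [[4, 2, 0], [-5, -5, -4], [-5, 3, -3]]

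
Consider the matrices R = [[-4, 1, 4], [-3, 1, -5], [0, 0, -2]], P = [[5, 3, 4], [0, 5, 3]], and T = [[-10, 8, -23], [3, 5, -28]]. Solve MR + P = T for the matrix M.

M = [[0, 5, 1], [-3, 3, 2]]

MR = T − P = [[-15, 5, -27], [3, 0, -31]].
R is on the right of M, so right-multiply by R⁻¹: M = (T − P)R⁻¹.
det R = 2, so R⁻¹ = [[-1, 1, -9/2], [-3, 4, -16], [0, 0, -1/2]].
M = (T − P)R⁻¹ = [[0, 5, 1], [-3, 3, 2]].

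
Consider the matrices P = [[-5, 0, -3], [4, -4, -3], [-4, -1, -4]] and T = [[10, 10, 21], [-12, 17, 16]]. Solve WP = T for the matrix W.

W = [[2, -1, -6], [0, -4, -1]]

Right-multiplying both sides by P⁻¹ gives W = TP⁻¹.
P has determinant -5; P⁻¹ = [[-13/5, -3/5, 12/5], [-28/5, -8/5, 27/5], [4, 1, -4]].
W = TP⁻¹ = [[10, 10, 21], [-12, 17, 16]] · [[-13/5, -3/5, 12/5], [-28/5, -8/5, 27/5], [4, 1, -4]] = [[2, -1, -6], [0, -4, -1]].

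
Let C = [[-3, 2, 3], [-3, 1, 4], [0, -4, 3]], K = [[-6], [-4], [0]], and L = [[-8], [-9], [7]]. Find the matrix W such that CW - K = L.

W = [[-1], [-4], [-3]]

CW = L + K = [[-14], [-13], [7]].
Left-multiplying both sides by C⁻¹ gives W = C⁻¹(L + K).
C has determinant -3; C⁻¹ = [[-19/3, 6, -5/3], [-3, 3, -1], [-4, 4, -1]].
W = C⁻¹(L + K) = [[-1], [-4], [-3]].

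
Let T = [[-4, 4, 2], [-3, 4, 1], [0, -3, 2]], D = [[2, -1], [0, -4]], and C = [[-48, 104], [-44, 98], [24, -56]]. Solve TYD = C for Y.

Left-multiply by T⁻¹ and right-multiply by D⁻¹: Y = T⁻¹CD⁻¹.
det T = -2, so T⁻¹ = [[-11/2, 7, 2], [-3, 4, 1], [-9/2, 6, 2]].
D has determinant -8; D⁻¹ = [[1/2, -1/8], [0, -1/4]].
T⁻¹C = [[4, 2], [-8, 24], [0, 8]].
Y = (T⁻¹C)D⁻¹ = [[2, -1], [-4, -5], [0, -2]].

Y = [[2, -1], [-4, -5], [0, -2]]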